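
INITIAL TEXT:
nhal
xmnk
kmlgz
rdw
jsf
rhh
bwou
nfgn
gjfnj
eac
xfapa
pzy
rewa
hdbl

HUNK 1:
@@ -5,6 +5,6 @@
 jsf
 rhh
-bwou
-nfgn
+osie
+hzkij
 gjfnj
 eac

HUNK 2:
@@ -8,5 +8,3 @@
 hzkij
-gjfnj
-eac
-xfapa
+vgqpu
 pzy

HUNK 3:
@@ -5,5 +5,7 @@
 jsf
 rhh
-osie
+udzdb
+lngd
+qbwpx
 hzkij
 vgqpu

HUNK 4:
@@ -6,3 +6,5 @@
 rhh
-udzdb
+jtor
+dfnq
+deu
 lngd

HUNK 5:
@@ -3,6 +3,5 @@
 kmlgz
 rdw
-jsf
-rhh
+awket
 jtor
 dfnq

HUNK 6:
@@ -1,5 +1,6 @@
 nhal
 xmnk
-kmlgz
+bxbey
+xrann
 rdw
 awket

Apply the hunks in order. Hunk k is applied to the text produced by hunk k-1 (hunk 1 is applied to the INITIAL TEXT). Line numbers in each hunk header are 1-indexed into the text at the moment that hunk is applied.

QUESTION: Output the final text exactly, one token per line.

Answer: nhal
xmnk
bxbey
xrann
rdw
awket
jtor
dfnq
deu
lngd
qbwpx
hzkij
vgqpu
pzy
rewa
hdbl

Derivation:
Hunk 1: at line 5 remove [bwou,nfgn] add [osie,hzkij] -> 14 lines: nhal xmnk kmlgz rdw jsf rhh osie hzkij gjfnj eac xfapa pzy rewa hdbl
Hunk 2: at line 8 remove [gjfnj,eac,xfapa] add [vgqpu] -> 12 lines: nhal xmnk kmlgz rdw jsf rhh osie hzkij vgqpu pzy rewa hdbl
Hunk 3: at line 5 remove [osie] add [udzdb,lngd,qbwpx] -> 14 lines: nhal xmnk kmlgz rdw jsf rhh udzdb lngd qbwpx hzkij vgqpu pzy rewa hdbl
Hunk 4: at line 6 remove [udzdb] add [jtor,dfnq,deu] -> 16 lines: nhal xmnk kmlgz rdw jsf rhh jtor dfnq deu lngd qbwpx hzkij vgqpu pzy rewa hdbl
Hunk 5: at line 3 remove [jsf,rhh] add [awket] -> 15 lines: nhal xmnk kmlgz rdw awket jtor dfnq deu lngd qbwpx hzkij vgqpu pzy rewa hdbl
Hunk 6: at line 1 remove [kmlgz] add [bxbey,xrann] -> 16 lines: nhal xmnk bxbey xrann rdw awket jtor dfnq deu lngd qbwpx hzkij vgqpu pzy rewa hdbl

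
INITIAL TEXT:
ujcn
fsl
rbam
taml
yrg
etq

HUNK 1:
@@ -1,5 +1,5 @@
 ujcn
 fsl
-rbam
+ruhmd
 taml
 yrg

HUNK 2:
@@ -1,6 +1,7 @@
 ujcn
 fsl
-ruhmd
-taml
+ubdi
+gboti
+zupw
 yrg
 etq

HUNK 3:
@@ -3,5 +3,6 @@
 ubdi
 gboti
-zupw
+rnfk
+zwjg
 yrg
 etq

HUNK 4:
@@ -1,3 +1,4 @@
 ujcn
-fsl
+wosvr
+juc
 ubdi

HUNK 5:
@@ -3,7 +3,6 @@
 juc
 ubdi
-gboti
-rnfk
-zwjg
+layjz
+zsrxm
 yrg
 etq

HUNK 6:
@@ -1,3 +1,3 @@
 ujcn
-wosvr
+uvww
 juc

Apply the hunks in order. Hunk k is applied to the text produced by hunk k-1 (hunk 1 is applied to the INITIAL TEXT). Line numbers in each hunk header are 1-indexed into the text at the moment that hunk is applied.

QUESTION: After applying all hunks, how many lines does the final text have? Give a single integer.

Answer: 8

Derivation:
Hunk 1: at line 1 remove [rbam] add [ruhmd] -> 6 lines: ujcn fsl ruhmd taml yrg etq
Hunk 2: at line 1 remove [ruhmd,taml] add [ubdi,gboti,zupw] -> 7 lines: ujcn fsl ubdi gboti zupw yrg etq
Hunk 3: at line 3 remove [zupw] add [rnfk,zwjg] -> 8 lines: ujcn fsl ubdi gboti rnfk zwjg yrg etq
Hunk 4: at line 1 remove [fsl] add [wosvr,juc] -> 9 lines: ujcn wosvr juc ubdi gboti rnfk zwjg yrg etq
Hunk 5: at line 3 remove [gboti,rnfk,zwjg] add [layjz,zsrxm] -> 8 lines: ujcn wosvr juc ubdi layjz zsrxm yrg etq
Hunk 6: at line 1 remove [wosvr] add [uvww] -> 8 lines: ujcn uvww juc ubdi layjz zsrxm yrg etq
Final line count: 8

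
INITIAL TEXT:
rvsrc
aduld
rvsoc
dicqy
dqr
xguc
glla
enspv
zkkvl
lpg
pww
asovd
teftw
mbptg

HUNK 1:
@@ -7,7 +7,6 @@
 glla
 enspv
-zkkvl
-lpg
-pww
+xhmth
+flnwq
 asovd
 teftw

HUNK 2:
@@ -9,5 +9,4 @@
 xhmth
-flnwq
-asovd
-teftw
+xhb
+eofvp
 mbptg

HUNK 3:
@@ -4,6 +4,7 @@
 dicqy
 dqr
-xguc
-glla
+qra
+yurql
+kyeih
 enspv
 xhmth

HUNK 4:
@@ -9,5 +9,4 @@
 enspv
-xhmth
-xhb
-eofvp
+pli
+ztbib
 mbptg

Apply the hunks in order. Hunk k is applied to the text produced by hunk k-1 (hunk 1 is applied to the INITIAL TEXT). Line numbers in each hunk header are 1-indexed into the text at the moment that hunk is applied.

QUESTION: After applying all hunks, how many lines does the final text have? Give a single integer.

Answer: 12

Derivation:
Hunk 1: at line 7 remove [zkkvl,lpg,pww] add [xhmth,flnwq] -> 13 lines: rvsrc aduld rvsoc dicqy dqr xguc glla enspv xhmth flnwq asovd teftw mbptg
Hunk 2: at line 9 remove [flnwq,asovd,teftw] add [xhb,eofvp] -> 12 lines: rvsrc aduld rvsoc dicqy dqr xguc glla enspv xhmth xhb eofvp mbptg
Hunk 3: at line 4 remove [xguc,glla] add [qra,yurql,kyeih] -> 13 lines: rvsrc aduld rvsoc dicqy dqr qra yurql kyeih enspv xhmth xhb eofvp mbptg
Hunk 4: at line 9 remove [xhmth,xhb,eofvp] add [pli,ztbib] -> 12 lines: rvsrc aduld rvsoc dicqy dqr qra yurql kyeih enspv pli ztbib mbptg
Final line count: 12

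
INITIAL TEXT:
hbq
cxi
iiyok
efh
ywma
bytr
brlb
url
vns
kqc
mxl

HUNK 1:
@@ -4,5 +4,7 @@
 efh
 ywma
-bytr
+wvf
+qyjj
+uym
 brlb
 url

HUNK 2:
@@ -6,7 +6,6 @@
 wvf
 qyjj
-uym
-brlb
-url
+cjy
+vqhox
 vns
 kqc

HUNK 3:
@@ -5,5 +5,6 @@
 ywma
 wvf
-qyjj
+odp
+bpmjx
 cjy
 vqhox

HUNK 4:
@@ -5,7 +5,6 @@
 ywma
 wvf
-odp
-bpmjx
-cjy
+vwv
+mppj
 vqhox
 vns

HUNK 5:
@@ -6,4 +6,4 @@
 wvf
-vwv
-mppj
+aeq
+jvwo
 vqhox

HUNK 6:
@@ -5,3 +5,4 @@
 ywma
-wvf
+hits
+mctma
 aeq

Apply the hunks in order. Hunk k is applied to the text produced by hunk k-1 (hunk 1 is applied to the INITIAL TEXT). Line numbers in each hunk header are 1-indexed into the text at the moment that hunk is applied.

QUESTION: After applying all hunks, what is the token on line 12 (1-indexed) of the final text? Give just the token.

Answer: kqc

Derivation:
Hunk 1: at line 4 remove [bytr] add [wvf,qyjj,uym] -> 13 lines: hbq cxi iiyok efh ywma wvf qyjj uym brlb url vns kqc mxl
Hunk 2: at line 6 remove [uym,brlb,url] add [cjy,vqhox] -> 12 lines: hbq cxi iiyok efh ywma wvf qyjj cjy vqhox vns kqc mxl
Hunk 3: at line 5 remove [qyjj] add [odp,bpmjx] -> 13 lines: hbq cxi iiyok efh ywma wvf odp bpmjx cjy vqhox vns kqc mxl
Hunk 4: at line 5 remove [odp,bpmjx,cjy] add [vwv,mppj] -> 12 lines: hbq cxi iiyok efh ywma wvf vwv mppj vqhox vns kqc mxl
Hunk 5: at line 6 remove [vwv,mppj] add [aeq,jvwo] -> 12 lines: hbq cxi iiyok efh ywma wvf aeq jvwo vqhox vns kqc mxl
Hunk 6: at line 5 remove [wvf] add [hits,mctma] -> 13 lines: hbq cxi iiyok efh ywma hits mctma aeq jvwo vqhox vns kqc mxl
Final line 12: kqc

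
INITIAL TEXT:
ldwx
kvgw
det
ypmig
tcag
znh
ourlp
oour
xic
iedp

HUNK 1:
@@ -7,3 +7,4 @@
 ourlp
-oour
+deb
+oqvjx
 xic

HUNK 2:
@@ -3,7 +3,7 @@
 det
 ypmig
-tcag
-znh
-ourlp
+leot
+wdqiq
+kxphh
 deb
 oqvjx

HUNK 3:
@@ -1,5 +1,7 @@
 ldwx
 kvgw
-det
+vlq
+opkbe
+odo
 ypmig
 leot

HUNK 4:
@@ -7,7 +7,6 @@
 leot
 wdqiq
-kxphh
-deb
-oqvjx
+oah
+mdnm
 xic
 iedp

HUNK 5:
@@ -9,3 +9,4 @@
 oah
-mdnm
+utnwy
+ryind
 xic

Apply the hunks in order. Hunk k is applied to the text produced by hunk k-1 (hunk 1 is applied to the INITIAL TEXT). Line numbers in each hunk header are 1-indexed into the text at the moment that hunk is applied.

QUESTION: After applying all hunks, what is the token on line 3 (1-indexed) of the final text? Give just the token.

Hunk 1: at line 7 remove [oour] add [deb,oqvjx] -> 11 lines: ldwx kvgw det ypmig tcag znh ourlp deb oqvjx xic iedp
Hunk 2: at line 3 remove [tcag,znh,ourlp] add [leot,wdqiq,kxphh] -> 11 lines: ldwx kvgw det ypmig leot wdqiq kxphh deb oqvjx xic iedp
Hunk 3: at line 1 remove [det] add [vlq,opkbe,odo] -> 13 lines: ldwx kvgw vlq opkbe odo ypmig leot wdqiq kxphh deb oqvjx xic iedp
Hunk 4: at line 7 remove [kxphh,deb,oqvjx] add [oah,mdnm] -> 12 lines: ldwx kvgw vlq opkbe odo ypmig leot wdqiq oah mdnm xic iedp
Hunk 5: at line 9 remove [mdnm] add [utnwy,ryind] -> 13 lines: ldwx kvgw vlq opkbe odo ypmig leot wdqiq oah utnwy ryind xic iedp
Final line 3: vlq

Answer: vlq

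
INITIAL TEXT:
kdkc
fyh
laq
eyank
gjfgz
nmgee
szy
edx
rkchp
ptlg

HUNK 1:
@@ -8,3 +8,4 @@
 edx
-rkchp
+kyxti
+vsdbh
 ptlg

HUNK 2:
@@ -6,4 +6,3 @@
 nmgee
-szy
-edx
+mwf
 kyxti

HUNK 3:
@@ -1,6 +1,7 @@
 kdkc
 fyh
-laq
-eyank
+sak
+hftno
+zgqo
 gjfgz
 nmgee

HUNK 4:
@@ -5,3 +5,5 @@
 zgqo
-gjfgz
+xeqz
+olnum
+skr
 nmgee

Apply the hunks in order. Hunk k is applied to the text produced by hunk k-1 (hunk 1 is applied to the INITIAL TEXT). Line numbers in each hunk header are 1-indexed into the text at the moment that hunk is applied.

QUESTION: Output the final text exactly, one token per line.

Answer: kdkc
fyh
sak
hftno
zgqo
xeqz
olnum
skr
nmgee
mwf
kyxti
vsdbh
ptlg

Derivation:
Hunk 1: at line 8 remove [rkchp] add [kyxti,vsdbh] -> 11 lines: kdkc fyh laq eyank gjfgz nmgee szy edx kyxti vsdbh ptlg
Hunk 2: at line 6 remove [szy,edx] add [mwf] -> 10 lines: kdkc fyh laq eyank gjfgz nmgee mwf kyxti vsdbh ptlg
Hunk 3: at line 1 remove [laq,eyank] add [sak,hftno,zgqo] -> 11 lines: kdkc fyh sak hftno zgqo gjfgz nmgee mwf kyxti vsdbh ptlg
Hunk 4: at line 5 remove [gjfgz] add [xeqz,olnum,skr] -> 13 lines: kdkc fyh sak hftno zgqo xeqz olnum skr nmgee mwf kyxti vsdbh ptlg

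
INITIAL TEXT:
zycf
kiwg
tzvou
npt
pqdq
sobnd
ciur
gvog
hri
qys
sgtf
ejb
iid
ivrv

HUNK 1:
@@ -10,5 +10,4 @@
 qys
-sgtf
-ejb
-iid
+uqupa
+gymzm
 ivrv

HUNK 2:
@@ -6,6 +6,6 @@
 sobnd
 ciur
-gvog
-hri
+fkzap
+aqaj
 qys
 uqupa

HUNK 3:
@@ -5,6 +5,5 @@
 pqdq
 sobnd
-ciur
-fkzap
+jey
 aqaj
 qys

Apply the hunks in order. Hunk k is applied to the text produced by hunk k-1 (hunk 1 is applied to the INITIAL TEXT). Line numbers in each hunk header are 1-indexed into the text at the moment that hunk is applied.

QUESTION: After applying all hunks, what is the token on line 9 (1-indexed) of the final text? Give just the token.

Hunk 1: at line 10 remove [sgtf,ejb,iid] add [uqupa,gymzm] -> 13 lines: zycf kiwg tzvou npt pqdq sobnd ciur gvog hri qys uqupa gymzm ivrv
Hunk 2: at line 6 remove [gvog,hri] add [fkzap,aqaj] -> 13 lines: zycf kiwg tzvou npt pqdq sobnd ciur fkzap aqaj qys uqupa gymzm ivrv
Hunk 3: at line 5 remove [ciur,fkzap] add [jey] -> 12 lines: zycf kiwg tzvou npt pqdq sobnd jey aqaj qys uqupa gymzm ivrv
Final line 9: qys

Answer: qys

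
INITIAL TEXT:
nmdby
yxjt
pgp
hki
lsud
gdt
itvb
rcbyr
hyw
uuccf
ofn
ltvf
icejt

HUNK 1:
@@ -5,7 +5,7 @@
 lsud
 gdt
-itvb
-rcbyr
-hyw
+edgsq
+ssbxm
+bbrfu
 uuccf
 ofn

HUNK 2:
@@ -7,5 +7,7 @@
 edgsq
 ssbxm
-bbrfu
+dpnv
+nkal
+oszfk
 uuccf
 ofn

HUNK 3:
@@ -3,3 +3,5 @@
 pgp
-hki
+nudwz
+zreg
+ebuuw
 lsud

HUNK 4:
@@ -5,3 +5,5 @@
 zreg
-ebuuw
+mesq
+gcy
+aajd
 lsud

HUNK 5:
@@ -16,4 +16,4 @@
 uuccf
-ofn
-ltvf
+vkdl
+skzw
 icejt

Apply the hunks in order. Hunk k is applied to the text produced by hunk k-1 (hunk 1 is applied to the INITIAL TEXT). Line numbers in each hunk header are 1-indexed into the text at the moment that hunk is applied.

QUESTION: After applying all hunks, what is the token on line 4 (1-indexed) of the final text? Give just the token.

Hunk 1: at line 5 remove [itvb,rcbyr,hyw] add [edgsq,ssbxm,bbrfu] -> 13 lines: nmdby yxjt pgp hki lsud gdt edgsq ssbxm bbrfu uuccf ofn ltvf icejt
Hunk 2: at line 7 remove [bbrfu] add [dpnv,nkal,oszfk] -> 15 lines: nmdby yxjt pgp hki lsud gdt edgsq ssbxm dpnv nkal oszfk uuccf ofn ltvf icejt
Hunk 3: at line 3 remove [hki] add [nudwz,zreg,ebuuw] -> 17 lines: nmdby yxjt pgp nudwz zreg ebuuw lsud gdt edgsq ssbxm dpnv nkal oszfk uuccf ofn ltvf icejt
Hunk 4: at line 5 remove [ebuuw] add [mesq,gcy,aajd] -> 19 lines: nmdby yxjt pgp nudwz zreg mesq gcy aajd lsud gdt edgsq ssbxm dpnv nkal oszfk uuccf ofn ltvf icejt
Hunk 5: at line 16 remove [ofn,ltvf] add [vkdl,skzw] -> 19 lines: nmdby yxjt pgp nudwz zreg mesq gcy aajd lsud gdt edgsq ssbxm dpnv nkal oszfk uuccf vkdl skzw icejt
Final line 4: nudwz

Answer: nudwz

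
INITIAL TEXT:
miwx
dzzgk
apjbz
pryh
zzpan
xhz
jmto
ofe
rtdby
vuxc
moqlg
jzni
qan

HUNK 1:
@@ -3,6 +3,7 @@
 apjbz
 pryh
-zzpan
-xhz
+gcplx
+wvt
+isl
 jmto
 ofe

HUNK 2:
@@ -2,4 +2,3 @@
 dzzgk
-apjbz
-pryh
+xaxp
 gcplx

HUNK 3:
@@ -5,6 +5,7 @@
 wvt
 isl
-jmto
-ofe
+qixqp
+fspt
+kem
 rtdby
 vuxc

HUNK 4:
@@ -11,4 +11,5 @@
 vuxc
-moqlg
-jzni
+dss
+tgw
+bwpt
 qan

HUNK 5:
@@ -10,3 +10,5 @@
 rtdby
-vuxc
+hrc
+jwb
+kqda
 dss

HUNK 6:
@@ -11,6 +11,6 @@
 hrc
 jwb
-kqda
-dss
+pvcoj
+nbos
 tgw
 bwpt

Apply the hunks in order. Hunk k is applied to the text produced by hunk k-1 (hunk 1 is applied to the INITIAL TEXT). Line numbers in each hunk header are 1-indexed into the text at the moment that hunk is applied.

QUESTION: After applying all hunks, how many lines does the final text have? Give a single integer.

Answer: 17

Derivation:
Hunk 1: at line 3 remove [zzpan,xhz] add [gcplx,wvt,isl] -> 14 lines: miwx dzzgk apjbz pryh gcplx wvt isl jmto ofe rtdby vuxc moqlg jzni qan
Hunk 2: at line 2 remove [apjbz,pryh] add [xaxp] -> 13 lines: miwx dzzgk xaxp gcplx wvt isl jmto ofe rtdby vuxc moqlg jzni qan
Hunk 3: at line 5 remove [jmto,ofe] add [qixqp,fspt,kem] -> 14 lines: miwx dzzgk xaxp gcplx wvt isl qixqp fspt kem rtdby vuxc moqlg jzni qan
Hunk 4: at line 11 remove [moqlg,jzni] add [dss,tgw,bwpt] -> 15 lines: miwx dzzgk xaxp gcplx wvt isl qixqp fspt kem rtdby vuxc dss tgw bwpt qan
Hunk 5: at line 10 remove [vuxc] add [hrc,jwb,kqda] -> 17 lines: miwx dzzgk xaxp gcplx wvt isl qixqp fspt kem rtdby hrc jwb kqda dss tgw bwpt qan
Hunk 6: at line 11 remove [kqda,dss] add [pvcoj,nbos] -> 17 lines: miwx dzzgk xaxp gcplx wvt isl qixqp fspt kem rtdby hrc jwb pvcoj nbos tgw bwpt qan
Final line count: 17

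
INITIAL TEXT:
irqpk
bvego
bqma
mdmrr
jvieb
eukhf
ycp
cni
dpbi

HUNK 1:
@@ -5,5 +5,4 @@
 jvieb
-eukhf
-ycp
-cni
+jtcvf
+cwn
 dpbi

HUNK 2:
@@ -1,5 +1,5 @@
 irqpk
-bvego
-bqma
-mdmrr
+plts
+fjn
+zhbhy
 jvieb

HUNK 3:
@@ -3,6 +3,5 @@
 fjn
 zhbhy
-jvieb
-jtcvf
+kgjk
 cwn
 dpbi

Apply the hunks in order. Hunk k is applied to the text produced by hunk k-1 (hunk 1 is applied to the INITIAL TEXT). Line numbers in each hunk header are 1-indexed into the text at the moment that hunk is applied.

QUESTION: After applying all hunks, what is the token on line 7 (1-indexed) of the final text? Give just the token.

Hunk 1: at line 5 remove [eukhf,ycp,cni] add [jtcvf,cwn] -> 8 lines: irqpk bvego bqma mdmrr jvieb jtcvf cwn dpbi
Hunk 2: at line 1 remove [bvego,bqma,mdmrr] add [plts,fjn,zhbhy] -> 8 lines: irqpk plts fjn zhbhy jvieb jtcvf cwn dpbi
Hunk 3: at line 3 remove [jvieb,jtcvf] add [kgjk] -> 7 lines: irqpk plts fjn zhbhy kgjk cwn dpbi
Final line 7: dpbi

Answer: dpbi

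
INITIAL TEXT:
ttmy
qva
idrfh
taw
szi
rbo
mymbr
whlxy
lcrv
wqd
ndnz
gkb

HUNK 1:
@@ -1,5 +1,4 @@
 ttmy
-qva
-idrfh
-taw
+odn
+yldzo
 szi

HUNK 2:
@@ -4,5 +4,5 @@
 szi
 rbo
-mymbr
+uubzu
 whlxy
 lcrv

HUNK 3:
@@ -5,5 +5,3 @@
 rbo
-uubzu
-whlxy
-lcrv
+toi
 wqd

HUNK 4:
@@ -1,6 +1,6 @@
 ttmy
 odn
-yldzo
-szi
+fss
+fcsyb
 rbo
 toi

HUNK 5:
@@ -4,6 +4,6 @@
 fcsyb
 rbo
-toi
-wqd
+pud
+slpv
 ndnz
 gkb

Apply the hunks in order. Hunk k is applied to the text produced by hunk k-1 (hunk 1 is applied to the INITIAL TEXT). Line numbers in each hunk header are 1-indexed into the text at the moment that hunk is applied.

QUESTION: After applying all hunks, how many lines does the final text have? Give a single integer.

Hunk 1: at line 1 remove [qva,idrfh,taw] add [odn,yldzo] -> 11 lines: ttmy odn yldzo szi rbo mymbr whlxy lcrv wqd ndnz gkb
Hunk 2: at line 4 remove [mymbr] add [uubzu] -> 11 lines: ttmy odn yldzo szi rbo uubzu whlxy lcrv wqd ndnz gkb
Hunk 3: at line 5 remove [uubzu,whlxy,lcrv] add [toi] -> 9 lines: ttmy odn yldzo szi rbo toi wqd ndnz gkb
Hunk 4: at line 1 remove [yldzo,szi] add [fss,fcsyb] -> 9 lines: ttmy odn fss fcsyb rbo toi wqd ndnz gkb
Hunk 5: at line 4 remove [toi,wqd] add [pud,slpv] -> 9 lines: ttmy odn fss fcsyb rbo pud slpv ndnz gkb
Final line count: 9

Answer: 9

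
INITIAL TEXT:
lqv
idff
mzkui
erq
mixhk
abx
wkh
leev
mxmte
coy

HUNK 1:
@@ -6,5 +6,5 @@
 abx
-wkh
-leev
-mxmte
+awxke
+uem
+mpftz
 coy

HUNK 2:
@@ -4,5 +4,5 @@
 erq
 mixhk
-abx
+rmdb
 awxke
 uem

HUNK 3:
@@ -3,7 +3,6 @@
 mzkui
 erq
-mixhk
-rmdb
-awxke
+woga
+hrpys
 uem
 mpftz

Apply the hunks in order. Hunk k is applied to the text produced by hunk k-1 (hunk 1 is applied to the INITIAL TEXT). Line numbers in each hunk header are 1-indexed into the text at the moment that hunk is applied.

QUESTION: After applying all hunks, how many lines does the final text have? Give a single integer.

Hunk 1: at line 6 remove [wkh,leev,mxmte] add [awxke,uem,mpftz] -> 10 lines: lqv idff mzkui erq mixhk abx awxke uem mpftz coy
Hunk 2: at line 4 remove [abx] add [rmdb] -> 10 lines: lqv idff mzkui erq mixhk rmdb awxke uem mpftz coy
Hunk 3: at line 3 remove [mixhk,rmdb,awxke] add [woga,hrpys] -> 9 lines: lqv idff mzkui erq woga hrpys uem mpftz coy
Final line count: 9

Answer: 9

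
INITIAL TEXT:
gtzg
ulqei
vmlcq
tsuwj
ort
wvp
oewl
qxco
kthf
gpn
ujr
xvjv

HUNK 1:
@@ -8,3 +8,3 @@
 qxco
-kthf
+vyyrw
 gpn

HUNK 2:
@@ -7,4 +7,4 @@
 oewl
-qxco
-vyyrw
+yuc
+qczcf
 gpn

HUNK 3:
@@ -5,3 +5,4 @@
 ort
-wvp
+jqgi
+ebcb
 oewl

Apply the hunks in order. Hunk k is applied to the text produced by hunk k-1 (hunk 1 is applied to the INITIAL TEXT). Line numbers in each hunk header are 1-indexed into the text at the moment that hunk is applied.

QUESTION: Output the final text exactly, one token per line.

Answer: gtzg
ulqei
vmlcq
tsuwj
ort
jqgi
ebcb
oewl
yuc
qczcf
gpn
ujr
xvjv

Derivation:
Hunk 1: at line 8 remove [kthf] add [vyyrw] -> 12 lines: gtzg ulqei vmlcq tsuwj ort wvp oewl qxco vyyrw gpn ujr xvjv
Hunk 2: at line 7 remove [qxco,vyyrw] add [yuc,qczcf] -> 12 lines: gtzg ulqei vmlcq tsuwj ort wvp oewl yuc qczcf gpn ujr xvjv
Hunk 3: at line 5 remove [wvp] add [jqgi,ebcb] -> 13 lines: gtzg ulqei vmlcq tsuwj ort jqgi ebcb oewl yuc qczcf gpn ujr xvjv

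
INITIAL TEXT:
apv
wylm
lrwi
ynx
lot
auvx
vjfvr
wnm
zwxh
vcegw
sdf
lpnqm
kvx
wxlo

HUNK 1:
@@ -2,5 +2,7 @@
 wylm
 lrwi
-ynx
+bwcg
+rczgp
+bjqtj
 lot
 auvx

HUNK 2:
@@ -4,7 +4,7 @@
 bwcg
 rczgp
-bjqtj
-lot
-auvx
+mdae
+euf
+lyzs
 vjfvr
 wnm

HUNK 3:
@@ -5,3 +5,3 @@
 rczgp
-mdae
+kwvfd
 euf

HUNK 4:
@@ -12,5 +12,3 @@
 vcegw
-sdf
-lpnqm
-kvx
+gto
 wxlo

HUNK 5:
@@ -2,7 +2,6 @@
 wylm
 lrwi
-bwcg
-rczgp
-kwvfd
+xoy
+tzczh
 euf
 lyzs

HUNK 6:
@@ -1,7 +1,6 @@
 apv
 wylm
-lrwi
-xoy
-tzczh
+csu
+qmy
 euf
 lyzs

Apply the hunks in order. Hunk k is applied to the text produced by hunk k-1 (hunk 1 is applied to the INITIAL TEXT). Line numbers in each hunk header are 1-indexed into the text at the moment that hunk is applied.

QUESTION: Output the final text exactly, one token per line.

Hunk 1: at line 2 remove [ynx] add [bwcg,rczgp,bjqtj] -> 16 lines: apv wylm lrwi bwcg rczgp bjqtj lot auvx vjfvr wnm zwxh vcegw sdf lpnqm kvx wxlo
Hunk 2: at line 4 remove [bjqtj,lot,auvx] add [mdae,euf,lyzs] -> 16 lines: apv wylm lrwi bwcg rczgp mdae euf lyzs vjfvr wnm zwxh vcegw sdf lpnqm kvx wxlo
Hunk 3: at line 5 remove [mdae] add [kwvfd] -> 16 lines: apv wylm lrwi bwcg rczgp kwvfd euf lyzs vjfvr wnm zwxh vcegw sdf lpnqm kvx wxlo
Hunk 4: at line 12 remove [sdf,lpnqm,kvx] add [gto] -> 14 lines: apv wylm lrwi bwcg rczgp kwvfd euf lyzs vjfvr wnm zwxh vcegw gto wxlo
Hunk 5: at line 2 remove [bwcg,rczgp,kwvfd] add [xoy,tzczh] -> 13 lines: apv wylm lrwi xoy tzczh euf lyzs vjfvr wnm zwxh vcegw gto wxlo
Hunk 6: at line 1 remove [lrwi,xoy,tzczh] add [csu,qmy] -> 12 lines: apv wylm csu qmy euf lyzs vjfvr wnm zwxh vcegw gto wxlo

Answer: apv
wylm
csu
qmy
euf
lyzs
vjfvr
wnm
zwxh
vcegw
gto
wxlo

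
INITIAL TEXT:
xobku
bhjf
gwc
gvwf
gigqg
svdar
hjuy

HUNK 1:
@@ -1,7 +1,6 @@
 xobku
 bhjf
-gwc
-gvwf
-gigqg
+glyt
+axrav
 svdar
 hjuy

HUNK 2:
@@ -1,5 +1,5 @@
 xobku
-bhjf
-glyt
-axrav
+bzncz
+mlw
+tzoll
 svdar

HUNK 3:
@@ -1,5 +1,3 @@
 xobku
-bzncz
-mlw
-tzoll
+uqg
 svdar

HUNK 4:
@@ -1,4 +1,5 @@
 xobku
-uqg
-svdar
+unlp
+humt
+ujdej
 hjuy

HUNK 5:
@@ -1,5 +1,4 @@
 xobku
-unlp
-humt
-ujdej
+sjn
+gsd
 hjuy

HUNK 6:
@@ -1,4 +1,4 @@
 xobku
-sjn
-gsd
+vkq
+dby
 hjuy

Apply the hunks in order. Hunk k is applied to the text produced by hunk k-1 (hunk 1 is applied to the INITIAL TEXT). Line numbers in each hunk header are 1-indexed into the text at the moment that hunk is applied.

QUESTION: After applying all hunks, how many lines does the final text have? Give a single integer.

Answer: 4

Derivation:
Hunk 1: at line 1 remove [gwc,gvwf,gigqg] add [glyt,axrav] -> 6 lines: xobku bhjf glyt axrav svdar hjuy
Hunk 2: at line 1 remove [bhjf,glyt,axrav] add [bzncz,mlw,tzoll] -> 6 lines: xobku bzncz mlw tzoll svdar hjuy
Hunk 3: at line 1 remove [bzncz,mlw,tzoll] add [uqg] -> 4 lines: xobku uqg svdar hjuy
Hunk 4: at line 1 remove [uqg,svdar] add [unlp,humt,ujdej] -> 5 lines: xobku unlp humt ujdej hjuy
Hunk 5: at line 1 remove [unlp,humt,ujdej] add [sjn,gsd] -> 4 lines: xobku sjn gsd hjuy
Hunk 6: at line 1 remove [sjn,gsd] add [vkq,dby] -> 4 lines: xobku vkq dby hjuy
Final line count: 4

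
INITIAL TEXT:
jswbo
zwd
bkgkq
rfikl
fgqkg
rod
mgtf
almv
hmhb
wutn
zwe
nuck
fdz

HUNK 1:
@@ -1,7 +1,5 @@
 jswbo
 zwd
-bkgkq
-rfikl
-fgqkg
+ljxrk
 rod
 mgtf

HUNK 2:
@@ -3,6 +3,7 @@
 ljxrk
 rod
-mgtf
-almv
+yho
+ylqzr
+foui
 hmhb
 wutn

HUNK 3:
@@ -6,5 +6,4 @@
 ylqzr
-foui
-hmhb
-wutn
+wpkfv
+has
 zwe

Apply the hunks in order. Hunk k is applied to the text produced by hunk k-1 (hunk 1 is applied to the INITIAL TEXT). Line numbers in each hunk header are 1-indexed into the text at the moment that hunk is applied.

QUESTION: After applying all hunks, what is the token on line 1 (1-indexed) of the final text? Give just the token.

Answer: jswbo

Derivation:
Hunk 1: at line 1 remove [bkgkq,rfikl,fgqkg] add [ljxrk] -> 11 lines: jswbo zwd ljxrk rod mgtf almv hmhb wutn zwe nuck fdz
Hunk 2: at line 3 remove [mgtf,almv] add [yho,ylqzr,foui] -> 12 lines: jswbo zwd ljxrk rod yho ylqzr foui hmhb wutn zwe nuck fdz
Hunk 3: at line 6 remove [foui,hmhb,wutn] add [wpkfv,has] -> 11 lines: jswbo zwd ljxrk rod yho ylqzr wpkfv has zwe nuck fdz
Final line 1: jswbo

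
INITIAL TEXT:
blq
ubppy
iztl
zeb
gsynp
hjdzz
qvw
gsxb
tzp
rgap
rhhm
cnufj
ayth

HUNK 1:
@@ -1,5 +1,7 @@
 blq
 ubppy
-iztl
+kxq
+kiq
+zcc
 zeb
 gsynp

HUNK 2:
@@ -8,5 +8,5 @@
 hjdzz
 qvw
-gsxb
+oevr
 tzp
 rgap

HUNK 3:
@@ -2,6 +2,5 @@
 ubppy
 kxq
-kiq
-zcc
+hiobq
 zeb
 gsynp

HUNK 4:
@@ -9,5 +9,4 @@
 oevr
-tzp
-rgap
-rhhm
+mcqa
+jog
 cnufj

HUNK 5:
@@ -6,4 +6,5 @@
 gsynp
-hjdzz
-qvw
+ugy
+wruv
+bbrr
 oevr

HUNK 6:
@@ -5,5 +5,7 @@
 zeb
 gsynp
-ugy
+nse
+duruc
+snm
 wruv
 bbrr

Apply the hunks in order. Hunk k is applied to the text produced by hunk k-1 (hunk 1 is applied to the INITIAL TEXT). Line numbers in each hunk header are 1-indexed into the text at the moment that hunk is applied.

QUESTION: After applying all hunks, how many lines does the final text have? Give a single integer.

Hunk 1: at line 1 remove [iztl] add [kxq,kiq,zcc] -> 15 lines: blq ubppy kxq kiq zcc zeb gsynp hjdzz qvw gsxb tzp rgap rhhm cnufj ayth
Hunk 2: at line 8 remove [gsxb] add [oevr] -> 15 lines: blq ubppy kxq kiq zcc zeb gsynp hjdzz qvw oevr tzp rgap rhhm cnufj ayth
Hunk 3: at line 2 remove [kiq,zcc] add [hiobq] -> 14 lines: blq ubppy kxq hiobq zeb gsynp hjdzz qvw oevr tzp rgap rhhm cnufj ayth
Hunk 4: at line 9 remove [tzp,rgap,rhhm] add [mcqa,jog] -> 13 lines: blq ubppy kxq hiobq zeb gsynp hjdzz qvw oevr mcqa jog cnufj ayth
Hunk 5: at line 6 remove [hjdzz,qvw] add [ugy,wruv,bbrr] -> 14 lines: blq ubppy kxq hiobq zeb gsynp ugy wruv bbrr oevr mcqa jog cnufj ayth
Hunk 6: at line 5 remove [ugy] add [nse,duruc,snm] -> 16 lines: blq ubppy kxq hiobq zeb gsynp nse duruc snm wruv bbrr oevr mcqa jog cnufj ayth
Final line count: 16

Answer: 16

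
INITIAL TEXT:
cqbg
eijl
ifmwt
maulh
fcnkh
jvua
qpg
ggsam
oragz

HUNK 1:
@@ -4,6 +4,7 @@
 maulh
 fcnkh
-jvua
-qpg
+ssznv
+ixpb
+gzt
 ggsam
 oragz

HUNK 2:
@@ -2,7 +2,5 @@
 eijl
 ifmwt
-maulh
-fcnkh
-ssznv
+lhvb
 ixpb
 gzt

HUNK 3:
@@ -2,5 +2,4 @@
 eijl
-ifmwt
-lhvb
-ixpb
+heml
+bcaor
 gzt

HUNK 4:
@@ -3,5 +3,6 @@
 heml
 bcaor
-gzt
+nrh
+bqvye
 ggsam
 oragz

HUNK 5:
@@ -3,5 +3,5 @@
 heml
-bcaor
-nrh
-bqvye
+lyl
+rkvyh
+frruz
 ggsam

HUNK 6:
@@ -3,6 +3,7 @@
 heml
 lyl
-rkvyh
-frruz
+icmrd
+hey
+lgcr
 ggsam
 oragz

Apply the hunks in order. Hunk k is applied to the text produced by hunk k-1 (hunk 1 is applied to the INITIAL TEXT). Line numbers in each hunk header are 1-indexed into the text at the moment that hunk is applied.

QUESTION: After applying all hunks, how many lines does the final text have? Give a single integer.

Answer: 9

Derivation:
Hunk 1: at line 4 remove [jvua,qpg] add [ssznv,ixpb,gzt] -> 10 lines: cqbg eijl ifmwt maulh fcnkh ssznv ixpb gzt ggsam oragz
Hunk 2: at line 2 remove [maulh,fcnkh,ssznv] add [lhvb] -> 8 lines: cqbg eijl ifmwt lhvb ixpb gzt ggsam oragz
Hunk 3: at line 2 remove [ifmwt,lhvb,ixpb] add [heml,bcaor] -> 7 lines: cqbg eijl heml bcaor gzt ggsam oragz
Hunk 4: at line 3 remove [gzt] add [nrh,bqvye] -> 8 lines: cqbg eijl heml bcaor nrh bqvye ggsam oragz
Hunk 5: at line 3 remove [bcaor,nrh,bqvye] add [lyl,rkvyh,frruz] -> 8 lines: cqbg eijl heml lyl rkvyh frruz ggsam oragz
Hunk 6: at line 3 remove [rkvyh,frruz] add [icmrd,hey,lgcr] -> 9 lines: cqbg eijl heml lyl icmrd hey lgcr ggsam oragz
Final line count: 9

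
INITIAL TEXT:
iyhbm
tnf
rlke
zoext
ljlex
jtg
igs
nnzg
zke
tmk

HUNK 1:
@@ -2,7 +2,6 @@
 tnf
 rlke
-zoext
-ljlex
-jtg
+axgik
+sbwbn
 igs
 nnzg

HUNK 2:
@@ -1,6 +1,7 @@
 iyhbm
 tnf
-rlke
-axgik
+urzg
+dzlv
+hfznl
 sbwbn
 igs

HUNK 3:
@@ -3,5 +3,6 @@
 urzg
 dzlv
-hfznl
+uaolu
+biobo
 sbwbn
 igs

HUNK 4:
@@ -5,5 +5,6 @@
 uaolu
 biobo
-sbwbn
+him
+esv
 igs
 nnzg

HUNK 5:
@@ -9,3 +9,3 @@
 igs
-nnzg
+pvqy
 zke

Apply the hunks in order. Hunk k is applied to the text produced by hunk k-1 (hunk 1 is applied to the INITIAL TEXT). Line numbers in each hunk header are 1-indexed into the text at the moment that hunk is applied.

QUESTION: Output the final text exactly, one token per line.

Answer: iyhbm
tnf
urzg
dzlv
uaolu
biobo
him
esv
igs
pvqy
zke
tmk

Derivation:
Hunk 1: at line 2 remove [zoext,ljlex,jtg] add [axgik,sbwbn] -> 9 lines: iyhbm tnf rlke axgik sbwbn igs nnzg zke tmk
Hunk 2: at line 1 remove [rlke,axgik] add [urzg,dzlv,hfznl] -> 10 lines: iyhbm tnf urzg dzlv hfznl sbwbn igs nnzg zke tmk
Hunk 3: at line 3 remove [hfznl] add [uaolu,biobo] -> 11 lines: iyhbm tnf urzg dzlv uaolu biobo sbwbn igs nnzg zke tmk
Hunk 4: at line 5 remove [sbwbn] add [him,esv] -> 12 lines: iyhbm tnf urzg dzlv uaolu biobo him esv igs nnzg zke tmk
Hunk 5: at line 9 remove [nnzg] add [pvqy] -> 12 lines: iyhbm tnf urzg dzlv uaolu biobo him esv igs pvqy zke tmk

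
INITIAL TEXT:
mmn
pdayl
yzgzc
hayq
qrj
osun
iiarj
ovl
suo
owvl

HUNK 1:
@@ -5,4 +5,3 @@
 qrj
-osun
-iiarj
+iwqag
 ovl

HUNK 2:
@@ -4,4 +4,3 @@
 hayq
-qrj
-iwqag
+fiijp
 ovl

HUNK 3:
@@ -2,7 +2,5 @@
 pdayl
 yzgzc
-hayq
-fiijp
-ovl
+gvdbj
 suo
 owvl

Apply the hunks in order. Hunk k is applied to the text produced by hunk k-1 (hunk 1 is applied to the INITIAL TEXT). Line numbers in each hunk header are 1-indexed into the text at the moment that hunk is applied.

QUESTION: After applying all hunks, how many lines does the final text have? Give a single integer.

Hunk 1: at line 5 remove [osun,iiarj] add [iwqag] -> 9 lines: mmn pdayl yzgzc hayq qrj iwqag ovl suo owvl
Hunk 2: at line 4 remove [qrj,iwqag] add [fiijp] -> 8 lines: mmn pdayl yzgzc hayq fiijp ovl suo owvl
Hunk 3: at line 2 remove [hayq,fiijp,ovl] add [gvdbj] -> 6 lines: mmn pdayl yzgzc gvdbj suo owvl
Final line count: 6

Answer: 6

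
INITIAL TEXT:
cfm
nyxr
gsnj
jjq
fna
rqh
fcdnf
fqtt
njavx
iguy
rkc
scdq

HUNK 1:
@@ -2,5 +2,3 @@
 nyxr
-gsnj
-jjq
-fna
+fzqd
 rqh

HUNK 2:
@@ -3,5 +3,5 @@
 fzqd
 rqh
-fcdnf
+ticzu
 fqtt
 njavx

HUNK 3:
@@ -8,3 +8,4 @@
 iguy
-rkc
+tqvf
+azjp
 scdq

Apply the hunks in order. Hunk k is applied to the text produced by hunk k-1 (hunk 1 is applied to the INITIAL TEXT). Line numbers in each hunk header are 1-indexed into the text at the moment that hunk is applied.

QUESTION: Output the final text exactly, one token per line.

Hunk 1: at line 2 remove [gsnj,jjq,fna] add [fzqd] -> 10 lines: cfm nyxr fzqd rqh fcdnf fqtt njavx iguy rkc scdq
Hunk 2: at line 3 remove [fcdnf] add [ticzu] -> 10 lines: cfm nyxr fzqd rqh ticzu fqtt njavx iguy rkc scdq
Hunk 3: at line 8 remove [rkc] add [tqvf,azjp] -> 11 lines: cfm nyxr fzqd rqh ticzu fqtt njavx iguy tqvf azjp scdq

Answer: cfm
nyxr
fzqd
rqh
ticzu
fqtt
njavx
iguy
tqvf
azjp
scdq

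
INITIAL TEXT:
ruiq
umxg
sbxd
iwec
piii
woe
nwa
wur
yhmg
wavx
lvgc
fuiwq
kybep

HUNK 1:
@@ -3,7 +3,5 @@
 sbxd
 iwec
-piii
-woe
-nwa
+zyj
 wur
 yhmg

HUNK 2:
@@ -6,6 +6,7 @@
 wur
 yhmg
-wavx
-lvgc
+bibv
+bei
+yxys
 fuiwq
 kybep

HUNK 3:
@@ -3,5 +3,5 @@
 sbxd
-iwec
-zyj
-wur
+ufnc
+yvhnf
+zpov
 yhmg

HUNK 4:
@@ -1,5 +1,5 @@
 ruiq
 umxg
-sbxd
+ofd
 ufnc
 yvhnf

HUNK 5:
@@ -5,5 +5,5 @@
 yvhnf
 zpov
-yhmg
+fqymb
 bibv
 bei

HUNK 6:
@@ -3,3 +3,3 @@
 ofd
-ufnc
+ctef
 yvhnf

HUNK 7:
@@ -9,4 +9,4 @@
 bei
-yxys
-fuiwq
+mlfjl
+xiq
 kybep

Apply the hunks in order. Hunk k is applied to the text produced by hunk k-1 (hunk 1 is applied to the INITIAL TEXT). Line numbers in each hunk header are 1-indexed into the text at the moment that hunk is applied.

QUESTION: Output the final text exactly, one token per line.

Hunk 1: at line 3 remove [piii,woe,nwa] add [zyj] -> 11 lines: ruiq umxg sbxd iwec zyj wur yhmg wavx lvgc fuiwq kybep
Hunk 2: at line 6 remove [wavx,lvgc] add [bibv,bei,yxys] -> 12 lines: ruiq umxg sbxd iwec zyj wur yhmg bibv bei yxys fuiwq kybep
Hunk 3: at line 3 remove [iwec,zyj,wur] add [ufnc,yvhnf,zpov] -> 12 lines: ruiq umxg sbxd ufnc yvhnf zpov yhmg bibv bei yxys fuiwq kybep
Hunk 4: at line 1 remove [sbxd] add [ofd] -> 12 lines: ruiq umxg ofd ufnc yvhnf zpov yhmg bibv bei yxys fuiwq kybep
Hunk 5: at line 5 remove [yhmg] add [fqymb] -> 12 lines: ruiq umxg ofd ufnc yvhnf zpov fqymb bibv bei yxys fuiwq kybep
Hunk 6: at line 3 remove [ufnc] add [ctef] -> 12 lines: ruiq umxg ofd ctef yvhnf zpov fqymb bibv bei yxys fuiwq kybep
Hunk 7: at line 9 remove [yxys,fuiwq] add [mlfjl,xiq] -> 12 lines: ruiq umxg ofd ctef yvhnf zpov fqymb bibv bei mlfjl xiq kybep

Answer: ruiq
umxg
ofd
ctef
yvhnf
zpov
fqymb
bibv
bei
mlfjl
xiq
kybep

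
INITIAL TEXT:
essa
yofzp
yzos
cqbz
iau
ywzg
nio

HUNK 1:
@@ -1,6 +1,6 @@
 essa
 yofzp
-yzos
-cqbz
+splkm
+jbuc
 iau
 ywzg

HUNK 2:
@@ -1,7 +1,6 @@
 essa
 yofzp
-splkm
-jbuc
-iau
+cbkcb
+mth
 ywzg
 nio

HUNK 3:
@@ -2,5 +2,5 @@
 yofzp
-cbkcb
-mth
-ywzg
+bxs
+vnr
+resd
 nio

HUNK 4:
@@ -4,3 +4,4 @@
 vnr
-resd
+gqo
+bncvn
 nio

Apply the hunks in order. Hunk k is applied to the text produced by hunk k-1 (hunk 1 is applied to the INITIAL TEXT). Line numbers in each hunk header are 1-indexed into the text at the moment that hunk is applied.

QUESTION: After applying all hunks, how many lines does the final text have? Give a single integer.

Hunk 1: at line 1 remove [yzos,cqbz] add [splkm,jbuc] -> 7 lines: essa yofzp splkm jbuc iau ywzg nio
Hunk 2: at line 1 remove [splkm,jbuc,iau] add [cbkcb,mth] -> 6 lines: essa yofzp cbkcb mth ywzg nio
Hunk 3: at line 2 remove [cbkcb,mth,ywzg] add [bxs,vnr,resd] -> 6 lines: essa yofzp bxs vnr resd nio
Hunk 4: at line 4 remove [resd] add [gqo,bncvn] -> 7 lines: essa yofzp bxs vnr gqo bncvn nio
Final line count: 7

Answer: 7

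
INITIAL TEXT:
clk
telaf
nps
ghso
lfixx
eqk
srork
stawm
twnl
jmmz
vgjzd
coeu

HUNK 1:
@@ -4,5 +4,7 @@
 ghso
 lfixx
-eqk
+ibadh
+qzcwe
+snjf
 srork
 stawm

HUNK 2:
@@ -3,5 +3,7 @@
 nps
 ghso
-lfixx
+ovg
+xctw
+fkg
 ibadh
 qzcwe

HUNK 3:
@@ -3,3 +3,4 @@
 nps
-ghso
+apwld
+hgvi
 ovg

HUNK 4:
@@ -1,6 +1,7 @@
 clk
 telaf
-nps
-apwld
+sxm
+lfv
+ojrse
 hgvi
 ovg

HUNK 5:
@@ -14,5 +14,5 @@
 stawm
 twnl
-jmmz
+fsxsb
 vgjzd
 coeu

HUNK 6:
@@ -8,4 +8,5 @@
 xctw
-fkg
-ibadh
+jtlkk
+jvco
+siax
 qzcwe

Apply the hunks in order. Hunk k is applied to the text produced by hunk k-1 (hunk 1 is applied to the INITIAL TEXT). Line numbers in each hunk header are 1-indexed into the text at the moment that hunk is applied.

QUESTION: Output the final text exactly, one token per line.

Answer: clk
telaf
sxm
lfv
ojrse
hgvi
ovg
xctw
jtlkk
jvco
siax
qzcwe
snjf
srork
stawm
twnl
fsxsb
vgjzd
coeu

Derivation:
Hunk 1: at line 4 remove [eqk] add [ibadh,qzcwe,snjf] -> 14 lines: clk telaf nps ghso lfixx ibadh qzcwe snjf srork stawm twnl jmmz vgjzd coeu
Hunk 2: at line 3 remove [lfixx] add [ovg,xctw,fkg] -> 16 lines: clk telaf nps ghso ovg xctw fkg ibadh qzcwe snjf srork stawm twnl jmmz vgjzd coeu
Hunk 3: at line 3 remove [ghso] add [apwld,hgvi] -> 17 lines: clk telaf nps apwld hgvi ovg xctw fkg ibadh qzcwe snjf srork stawm twnl jmmz vgjzd coeu
Hunk 4: at line 1 remove [nps,apwld] add [sxm,lfv,ojrse] -> 18 lines: clk telaf sxm lfv ojrse hgvi ovg xctw fkg ibadh qzcwe snjf srork stawm twnl jmmz vgjzd coeu
Hunk 5: at line 14 remove [jmmz] add [fsxsb] -> 18 lines: clk telaf sxm lfv ojrse hgvi ovg xctw fkg ibadh qzcwe snjf srork stawm twnl fsxsb vgjzd coeu
Hunk 6: at line 8 remove [fkg,ibadh] add [jtlkk,jvco,siax] -> 19 lines: clk telaf sxm lfv ojrse hgvi ovg xctw jtlkk jvco siax qzcwe snjf srork stawm twnl fsxsb vgjzd coeu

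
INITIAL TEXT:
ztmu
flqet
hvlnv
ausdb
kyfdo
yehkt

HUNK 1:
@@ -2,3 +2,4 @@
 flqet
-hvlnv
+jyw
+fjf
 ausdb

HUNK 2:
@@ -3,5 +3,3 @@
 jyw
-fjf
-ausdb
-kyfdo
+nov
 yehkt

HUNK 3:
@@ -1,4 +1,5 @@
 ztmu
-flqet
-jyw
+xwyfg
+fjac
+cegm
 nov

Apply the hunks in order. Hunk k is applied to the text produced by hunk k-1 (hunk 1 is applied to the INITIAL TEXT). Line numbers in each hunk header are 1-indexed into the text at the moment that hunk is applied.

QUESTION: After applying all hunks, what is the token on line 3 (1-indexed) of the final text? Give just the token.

Hunk 1: at line 2 remove [hvlnv] add [jyw,fjf] -> 7 lines: ztmu flqet jyw fjf ausdb kyfdo yehkt
Hunk 2: at line 3 remove [fjf,ausdb,kyfdo] add [nov] -> 5 lines: ztmu flqet jyw nov yehkt
Hunk 3: at line 1 remove [flqet,jyw] add [xwyfg,fjac,cegm] -> 6 lines: ztmu xwyfg fjac cegm nov yehkt
Final line 3: fjac

Answer: fjac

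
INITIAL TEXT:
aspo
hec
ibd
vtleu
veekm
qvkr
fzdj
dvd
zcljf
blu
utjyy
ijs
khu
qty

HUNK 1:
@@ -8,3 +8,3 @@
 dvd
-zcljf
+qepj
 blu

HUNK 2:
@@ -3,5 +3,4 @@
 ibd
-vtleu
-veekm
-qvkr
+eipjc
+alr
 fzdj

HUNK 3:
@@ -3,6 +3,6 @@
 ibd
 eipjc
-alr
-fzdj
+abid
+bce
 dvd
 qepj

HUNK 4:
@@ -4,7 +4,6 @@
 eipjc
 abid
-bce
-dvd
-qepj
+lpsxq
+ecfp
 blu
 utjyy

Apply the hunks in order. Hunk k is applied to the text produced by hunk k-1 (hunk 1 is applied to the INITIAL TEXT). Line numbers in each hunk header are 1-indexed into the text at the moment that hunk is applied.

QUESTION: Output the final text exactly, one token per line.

Answer: aspo
hec
ibd
eipjc
abid
lpsxq
ecfp
blu
utjyy
ijs
khu
qty

Derivation:
Hunk 1: at line 8 remove [zcljf] add [qepj] -> 14 lines: aspo hec ibd vtleu veekm qvkr fzdj dvd qepj blu utjyy ijs khu qty
Hunk 2: at line 3 remove [vtleu,veekm,qvkr] add [eipjc,alr] -> 13 lines: aspo hec ibd eipjc alr fzdj dvd qepj blu utjyy ijs khu qty
Hunk 3: at line 3 remove [alr,fzdj] add [abid,bce] -> 13 lines: aspo hec ibd eipjc abid bce dvd qepj blu utjyy ijs khu qty
Hunk 4: at line 4 remove [bce,dvd,qepj] add [lpsxq,ecfp] -> 12 lines: aspo hec ibd eipjc abid lpsxq ecfp blu utjyy ijs khu qty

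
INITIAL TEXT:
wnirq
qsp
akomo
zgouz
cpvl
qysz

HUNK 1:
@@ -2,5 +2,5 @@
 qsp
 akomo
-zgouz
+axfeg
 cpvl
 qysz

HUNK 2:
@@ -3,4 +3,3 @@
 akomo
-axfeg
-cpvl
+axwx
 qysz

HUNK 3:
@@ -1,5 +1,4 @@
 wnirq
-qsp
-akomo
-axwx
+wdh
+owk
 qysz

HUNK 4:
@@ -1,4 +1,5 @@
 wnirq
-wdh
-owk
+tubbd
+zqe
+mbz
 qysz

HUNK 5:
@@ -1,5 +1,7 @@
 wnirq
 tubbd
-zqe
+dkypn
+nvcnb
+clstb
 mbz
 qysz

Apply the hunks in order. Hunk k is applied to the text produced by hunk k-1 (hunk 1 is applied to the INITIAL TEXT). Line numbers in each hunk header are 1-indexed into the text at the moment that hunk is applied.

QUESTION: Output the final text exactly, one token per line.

Answer: wnirq
tubbd
dkypn
nvcnb
clstb
mbz
qysz

Derivation:
Hunk 1: at line 2 remove [zgouz] add [axfeg] -> 6 lines: wnirq qsp akomo axfeg cpvl qysz
Hunk 2: at line 3 remove [axfeg,cpvl] add [axwx] -> 5 lines: wnirq qsp akomo axwx qysz
Hunk 3: at line 1 remove [qsp,akomo,axwx] add [wdh,owk] -> 4 lines: wnirq wdh owk qysz
Hunk 4: at line 1 remove [wdh,owk] add [tubbd,zqe,mbz] -> 5 lines: wnirq tubbd zqe mbz qysz
Hunk 5: at line 1 remove [zqe] add [dkypn,nvcnb,clstb] -> 7 lines: wnirq tubbd dkypn nvcnb clstb mbz qysz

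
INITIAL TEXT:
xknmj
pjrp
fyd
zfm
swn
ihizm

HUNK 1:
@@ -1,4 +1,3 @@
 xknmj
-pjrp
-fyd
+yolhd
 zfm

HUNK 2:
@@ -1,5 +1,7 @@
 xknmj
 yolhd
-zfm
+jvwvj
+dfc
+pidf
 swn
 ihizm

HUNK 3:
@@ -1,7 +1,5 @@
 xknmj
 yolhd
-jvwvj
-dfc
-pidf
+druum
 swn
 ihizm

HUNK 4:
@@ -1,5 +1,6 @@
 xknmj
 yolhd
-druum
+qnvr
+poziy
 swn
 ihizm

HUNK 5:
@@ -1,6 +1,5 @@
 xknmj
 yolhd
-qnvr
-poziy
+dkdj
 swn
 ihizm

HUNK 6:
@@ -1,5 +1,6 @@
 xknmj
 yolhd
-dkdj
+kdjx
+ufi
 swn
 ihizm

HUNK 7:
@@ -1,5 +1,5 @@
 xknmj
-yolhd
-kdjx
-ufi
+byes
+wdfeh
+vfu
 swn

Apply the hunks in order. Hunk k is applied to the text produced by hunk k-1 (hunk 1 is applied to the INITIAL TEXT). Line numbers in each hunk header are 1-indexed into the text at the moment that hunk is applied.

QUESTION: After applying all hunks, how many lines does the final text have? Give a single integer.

Hunk 1: at line 1 remove [pjrp,fyd] add [yolhd] -> 5 lines: xknmj yolhd zfm swn ihizm
Hunk 2: at line 1 remove [zfm] add [jvwvj,dfc,pidf] -> 7 lines: xknmj yolhd jvwvj dfc pidf swn ihizm
Hunk 3: at line 1 remove [jvwvj,dfc,pidf] add [druum] -> 5 lines: xknmj yolhd druum swn ihizm
Hunk 4: at line 1 remove [druum] add [qnvr,poziy] -> 6 lines: xknmj yolhd qnvr poziy swn ihizm
Hunk 5: at line 1 remove [qnvr,poziy] add [dkdj] -> 5 lines: xknmj yolhd dkdj swn ihizm
Hunk 6: at line 1 remove [dkdj] add [kdjx,ufi] -> 6 lines: xknmj yolhd kdjx ufi swn ihizm
Hunk 7: at line 1 remove [yolhd,kdjx,ufi] add [byes,wdfeh,vfu] -> 6 lines: xknmj byes wdfeh vfu swn ihizm
Final line count: 6

Answer: 6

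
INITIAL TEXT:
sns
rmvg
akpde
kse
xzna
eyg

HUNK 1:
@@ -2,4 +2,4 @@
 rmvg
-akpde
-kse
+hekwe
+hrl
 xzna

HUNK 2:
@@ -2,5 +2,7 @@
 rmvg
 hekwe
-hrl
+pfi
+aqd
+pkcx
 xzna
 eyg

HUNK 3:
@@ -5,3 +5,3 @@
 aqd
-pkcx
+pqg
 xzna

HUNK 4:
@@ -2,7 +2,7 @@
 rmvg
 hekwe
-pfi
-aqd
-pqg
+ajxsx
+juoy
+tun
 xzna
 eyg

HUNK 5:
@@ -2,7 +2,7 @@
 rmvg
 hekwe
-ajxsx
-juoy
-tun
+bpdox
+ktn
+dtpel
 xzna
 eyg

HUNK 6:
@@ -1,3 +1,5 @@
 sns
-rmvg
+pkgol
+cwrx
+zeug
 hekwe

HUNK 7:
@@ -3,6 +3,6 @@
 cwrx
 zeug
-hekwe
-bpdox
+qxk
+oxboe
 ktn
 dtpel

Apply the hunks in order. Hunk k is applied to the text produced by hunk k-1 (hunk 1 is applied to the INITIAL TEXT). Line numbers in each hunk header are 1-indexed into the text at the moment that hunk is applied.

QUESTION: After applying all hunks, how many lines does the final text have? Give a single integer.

Answer: 10

Derivation:
Hunk 1: at line 2 remove [akpde,kse] add [hekwe,hrl] -> 6 lines: sns rmvg hekwe hrl xzna eyg
Hunk 2: at line 2 remove [hrl] add [pfi,aqd,pkcx] -> 8 lines: sns rmvg hekwe pfi aqd pkcx xzna eyg
Hunk 3: at line 5 remove [pkcx] add [pqg] -> 8 lines: sns rmvg hekwe pfi aqd pqg xzna eyg
Hunk 4: at line 2 remove [pfi,aqd,pqg] add [ajxsx,juoy,tun] -> 8 lines: sns rmvg hekwe ajxsx juoy tun xzna eyg
Hunk 5: at line 2 remove [ajxsx,juoy,tun] add [bpdox,ktn,dtpel] -> 8 lines: sns rmvg hekwe bpdox ktn dtpel xzna eyg
Hunk 6: at line 1 remove [rmvg] add [pkgol,cwrx,zeug] -> 10 lines: sns pkgol cwrx zeug hekwe bpdox ktn dtpel xzna eyg
Hunk 7: at line 3 remove [hekwe,bpdox] add [qxk,oxboe] -> 10 lines: sns pkgol cwrx zeug qxk oxboe ktn dtpel xzna eyg
Final line count: 10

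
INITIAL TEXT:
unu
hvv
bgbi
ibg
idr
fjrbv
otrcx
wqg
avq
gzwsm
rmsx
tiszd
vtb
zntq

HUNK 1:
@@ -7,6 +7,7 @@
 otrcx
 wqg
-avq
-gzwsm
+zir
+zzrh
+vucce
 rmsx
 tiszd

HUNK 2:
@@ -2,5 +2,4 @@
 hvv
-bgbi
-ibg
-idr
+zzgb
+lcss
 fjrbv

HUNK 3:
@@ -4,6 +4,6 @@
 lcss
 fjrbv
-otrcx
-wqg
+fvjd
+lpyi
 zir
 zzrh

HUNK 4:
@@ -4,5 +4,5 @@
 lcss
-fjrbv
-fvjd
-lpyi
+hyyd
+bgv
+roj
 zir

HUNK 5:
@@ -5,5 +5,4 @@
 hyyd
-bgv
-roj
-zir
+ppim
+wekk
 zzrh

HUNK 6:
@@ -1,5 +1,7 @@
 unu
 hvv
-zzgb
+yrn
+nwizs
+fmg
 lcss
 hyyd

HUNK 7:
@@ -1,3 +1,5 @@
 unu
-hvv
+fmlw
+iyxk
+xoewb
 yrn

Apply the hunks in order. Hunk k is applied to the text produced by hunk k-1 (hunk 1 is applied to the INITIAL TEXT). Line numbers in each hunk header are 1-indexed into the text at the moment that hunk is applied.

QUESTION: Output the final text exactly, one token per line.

Hunk 1: at line 7 remove [avq,gzwsm] add [zir,zzrh,vucce] -> 15 lines: unu hvv bgbi ibg idr fjrbv otrcx wqg zir zzrh vucce rmsx tiszd vtb zntq
Hunk 2: at line 2 remove [bgbi,ibg,idr] add [zzgb,lcss] -> 14 lines: unu hvv zzgb lcss fjrbv otrcx wqg zir zzrh vucce rmsx tiszd vtb zntq
Hunk 3: at line 4 remove [otrcx,wqg] add [fvjd,lpyi] -> 14 lines: unu hvv zzgb lcss fjrbv fvjd lpyi zir zzrh vucce rmsx tiszd vtb zntq
Hunk 4: at line 4 remove [fjrbv,fvjd,lpyi] add [hyyd,bgv,roj] -> 14 lines: unu hvv zzgb lcss hyyd bgv roj zir zzrh vucce rmsx tiszd vtb zntq
Hunk 5: at line 5 remove [bgv,roj,zir] add [ppim,wekk] -> 13 lines: unu hvv zzgb lcss hyyd ppim wekk zzrh vucce rmsx tiszd vtb zntq
Hunk 6: at line 1 remove [zzgb] add [yrn,nwizs,fmg] -> 15 lines: unu hvv yrn nwizs fmg lcss hyyd ppim wekk zzrh vucce rmsx tiszd vtb zntq
Hunk 7: at line 1 remove [hvv] add [fmlw,iyxk,xoewb] -> 17 lines: unu fmlw iyxk xoewb yrn nwizs fmg lcss hyyd ppim wekk zzrh vucce rmsx tiszd vtb zntq

Answer: unu
fmlw
iyxk
xoewb
yrn
nwizs
fmg
lcss
hyyd
ppim
wekk
zzrh
vucce
rmsx
tiszd
vtb
zntq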